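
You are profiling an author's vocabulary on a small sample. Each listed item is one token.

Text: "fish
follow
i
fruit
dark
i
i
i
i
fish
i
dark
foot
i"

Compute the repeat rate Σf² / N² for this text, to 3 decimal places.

Frequencies: i:7, fish:2, dark:2, follow:1, fruit:1, foot:1
Σf² = 60; N² = 196
Repeat rate = 60 / 196 = 0.306

0.306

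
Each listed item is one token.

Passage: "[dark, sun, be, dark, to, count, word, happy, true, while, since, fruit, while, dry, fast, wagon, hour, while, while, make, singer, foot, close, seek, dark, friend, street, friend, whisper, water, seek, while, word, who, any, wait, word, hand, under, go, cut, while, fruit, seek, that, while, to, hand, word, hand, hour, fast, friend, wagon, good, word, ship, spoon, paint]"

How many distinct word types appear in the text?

Distinct types: {any, be, close, count, cut, dark, dry, fast, foot, friend, fruit, go, good, hand, happy, hour, make, paint, seek, ship, since, singer, spoon, street, sun, that, to, true, under, wagon, wait, water, while, whisper, who, word}
V = 36

36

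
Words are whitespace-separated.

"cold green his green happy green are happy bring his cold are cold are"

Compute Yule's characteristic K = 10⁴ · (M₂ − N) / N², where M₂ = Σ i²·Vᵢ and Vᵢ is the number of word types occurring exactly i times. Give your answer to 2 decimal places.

1122.45

Frequencies: cold:3, green:3, are:3, his:2, happy:2, bring:1
N = 14. Frequency spectrum: V_1=1, V_2=2, V_3=3
M₂ = 1²·1 + 2²·2 + 3²·3 = 36
K = 10000 × (36 − 14) / 14² = 1122.45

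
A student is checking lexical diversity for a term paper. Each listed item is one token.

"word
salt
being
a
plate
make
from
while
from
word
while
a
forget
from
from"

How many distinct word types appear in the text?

9

Distinct types: {a, being, forget, from, make, plate, salt, while, word}
V = 9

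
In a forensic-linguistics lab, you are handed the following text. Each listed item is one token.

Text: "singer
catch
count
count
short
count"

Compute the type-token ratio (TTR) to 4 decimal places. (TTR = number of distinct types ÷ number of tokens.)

N = 6 tokens, V = 4 types.
TTR = V / N = 4 / 6 = 0.6667

0.6667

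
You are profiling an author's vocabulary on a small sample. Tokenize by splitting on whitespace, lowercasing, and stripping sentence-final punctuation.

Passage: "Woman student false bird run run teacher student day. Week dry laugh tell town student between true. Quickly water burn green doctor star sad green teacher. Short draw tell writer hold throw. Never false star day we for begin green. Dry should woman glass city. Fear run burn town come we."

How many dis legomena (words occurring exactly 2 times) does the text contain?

10

Frequencies: student:3, run:3, green:3, woman:2, false:2, teacher:2, day:2, dry:2, tell:2, town:2, burn:2, star:2, we:2, bird:1, week:1, laugh:1, between:1, true:1, quickly:1, water:1, … (15 more, each freq 1)
Words with frequency 2: burn, day, dry, false, star, teacher, tell, town, we, woman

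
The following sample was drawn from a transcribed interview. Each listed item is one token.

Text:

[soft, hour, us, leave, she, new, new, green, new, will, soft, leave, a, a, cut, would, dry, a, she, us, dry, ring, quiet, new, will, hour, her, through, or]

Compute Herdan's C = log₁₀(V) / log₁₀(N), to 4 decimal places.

0.8414

N = 29, V = 17.
log₁₀(V) = 1.230449, log₁₀(N) = 1.462398
C = 1.230449 / 1.462398 = 0.8414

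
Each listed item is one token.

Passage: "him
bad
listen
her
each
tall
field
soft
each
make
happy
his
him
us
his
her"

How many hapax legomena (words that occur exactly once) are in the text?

Frequencies: him:2, her:2, each:2, his:2, bad:1, listen:1, tall:1, field:1, soft:1, make:1, happy:1, us:1
Hapax (freq=1): bad, field, happy, listen, make, soft, tall, us

8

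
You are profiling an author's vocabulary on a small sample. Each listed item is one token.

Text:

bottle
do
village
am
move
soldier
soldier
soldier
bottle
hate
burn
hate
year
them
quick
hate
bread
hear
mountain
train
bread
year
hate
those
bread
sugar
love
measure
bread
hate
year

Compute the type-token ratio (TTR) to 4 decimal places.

N = 31 tokens, V = 19 types.
TTR = V / N = 19 / 31 = 0.6129

0.6129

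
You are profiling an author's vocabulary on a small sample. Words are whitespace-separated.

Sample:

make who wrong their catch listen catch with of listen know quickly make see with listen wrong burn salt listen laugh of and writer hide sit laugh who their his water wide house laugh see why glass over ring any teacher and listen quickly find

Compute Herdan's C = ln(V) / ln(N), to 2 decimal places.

N = 45, V = 29.
ln(V) = 3.367296, ln(N) = 3.806662
C = 3.367296 / 3.806662 = 0.88

0.88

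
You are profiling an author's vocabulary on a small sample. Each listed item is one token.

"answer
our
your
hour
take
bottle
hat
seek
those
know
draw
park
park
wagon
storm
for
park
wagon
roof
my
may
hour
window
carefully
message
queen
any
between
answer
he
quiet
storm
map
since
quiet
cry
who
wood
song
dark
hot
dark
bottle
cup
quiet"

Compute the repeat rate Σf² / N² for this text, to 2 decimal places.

Frequencies: park:3, quiet:3, answer:2, hour:2, bottle:2, wagon:2, storm:2, dark:2, our:1, your:1, take:1, hat:1, seek:1, those:1, know:1, draw:1, for:1, roof:1, my:1, may:1, … (15 more, each freq 1)
Σf² = 69; N² = 2025
Repeat rate = 69 / 2025 = 0.03

0.03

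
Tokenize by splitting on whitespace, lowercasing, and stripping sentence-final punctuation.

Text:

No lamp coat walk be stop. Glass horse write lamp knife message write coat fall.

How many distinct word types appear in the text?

Distinct types: {be, coat, fall, glass, horse, knife, lamp, message, no, stop, walk, write}
V = 12

12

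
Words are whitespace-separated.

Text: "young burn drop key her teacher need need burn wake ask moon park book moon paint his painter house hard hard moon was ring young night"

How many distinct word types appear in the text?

20

Distinct types: {ask, book, burn, drop, hard, her, his, house, key, moon, need, night, paint, painter, park, ring, teacher, wake, was, young}
V = 20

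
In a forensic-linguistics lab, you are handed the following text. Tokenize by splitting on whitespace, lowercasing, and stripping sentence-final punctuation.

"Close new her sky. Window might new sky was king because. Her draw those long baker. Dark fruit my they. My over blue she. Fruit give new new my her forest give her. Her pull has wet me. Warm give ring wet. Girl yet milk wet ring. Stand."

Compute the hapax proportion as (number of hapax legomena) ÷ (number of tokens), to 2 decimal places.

0.50

Frequencies: her:5, new:4, my:3, give:3, wet:3, sky:2, fruit:2, ring:2, close:1, window:1, might:1, was:1, king:1, because:1, draw:1, those:1, long:1, baker:1, dark:1, they:1, … (12 more, each freq 1)
Hapax count = 24; token count = 48.
Ratio = 24 / 48 = 0.50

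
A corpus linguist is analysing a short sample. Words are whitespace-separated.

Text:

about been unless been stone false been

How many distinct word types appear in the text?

Distinct types: {about, been, false, stone, unless}
V = 5

5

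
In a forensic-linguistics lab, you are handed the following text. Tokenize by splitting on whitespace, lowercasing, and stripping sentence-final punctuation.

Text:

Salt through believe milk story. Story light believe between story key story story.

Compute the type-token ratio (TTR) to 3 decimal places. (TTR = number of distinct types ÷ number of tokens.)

0.615

N = 13 tokens, V = 8 types.
TTR = V / N = 8 / 13 = 0.615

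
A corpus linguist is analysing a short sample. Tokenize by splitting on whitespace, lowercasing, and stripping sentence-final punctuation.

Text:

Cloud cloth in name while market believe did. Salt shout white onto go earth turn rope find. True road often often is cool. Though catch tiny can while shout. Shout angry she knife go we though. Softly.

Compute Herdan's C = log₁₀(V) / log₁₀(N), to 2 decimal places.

N = 37, V = 31.
log₁₀(V) = 1.491362, log₁₀(N) = 1.568202
C = 1.491362 / 1.568202 = 0.95

0.95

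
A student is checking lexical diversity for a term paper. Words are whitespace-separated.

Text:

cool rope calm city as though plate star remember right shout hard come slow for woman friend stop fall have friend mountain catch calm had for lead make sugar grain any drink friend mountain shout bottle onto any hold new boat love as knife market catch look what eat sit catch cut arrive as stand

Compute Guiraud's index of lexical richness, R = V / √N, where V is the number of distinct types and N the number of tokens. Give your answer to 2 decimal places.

5.93

N = 55, V = 44.
√N = 7.416198
R = 44 / 7.416198 = 5.93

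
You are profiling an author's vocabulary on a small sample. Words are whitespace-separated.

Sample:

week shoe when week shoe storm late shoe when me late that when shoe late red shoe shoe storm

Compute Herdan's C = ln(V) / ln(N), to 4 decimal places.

0.7062

N = 19, V = 8.
ln(V) = 2.079442, ln(N) = 2.944439
C = 2.079442 / 2.944439 = 0.7062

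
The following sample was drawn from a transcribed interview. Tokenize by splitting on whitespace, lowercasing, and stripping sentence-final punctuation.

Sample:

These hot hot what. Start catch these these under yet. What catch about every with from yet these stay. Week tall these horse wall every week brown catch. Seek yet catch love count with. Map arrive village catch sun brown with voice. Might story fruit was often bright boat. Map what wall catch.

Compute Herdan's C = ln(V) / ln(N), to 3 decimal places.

0.873

N = 53, V = 32.
ln(V) = 3.465736, ln(N) = 3.970292
C = 3.465736 / 3.970292 = 0.873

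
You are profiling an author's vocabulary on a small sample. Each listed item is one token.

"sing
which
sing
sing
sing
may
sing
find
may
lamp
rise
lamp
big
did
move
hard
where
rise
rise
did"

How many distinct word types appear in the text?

11

Distinct types: {big, did, find, hard, lamp, may, move, rise, sing, where, which}
V = 11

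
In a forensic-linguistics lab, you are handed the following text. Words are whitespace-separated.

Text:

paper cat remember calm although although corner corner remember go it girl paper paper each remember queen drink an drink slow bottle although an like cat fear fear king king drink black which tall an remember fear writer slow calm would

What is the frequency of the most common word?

Frequencies: remember:4, paper:3, although:3, drink:3, an:3, fear:3, cat:2, calm:2, corner:2, slow:2, king:2, go:1, it:1, girl:1, each:1, queen:1, bottle:1, like:1, black:1, which:1, … (3 more, each freq 1)
Most common: 'remember' with frequency 4.

4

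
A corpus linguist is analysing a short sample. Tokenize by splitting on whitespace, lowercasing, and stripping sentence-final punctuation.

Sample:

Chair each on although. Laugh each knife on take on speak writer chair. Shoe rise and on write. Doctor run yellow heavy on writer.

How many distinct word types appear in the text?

17

Distinct types: {although, and, chair, doctor, each, heavy, knife, laugh, on, rise, run, shoe, speak, take, write, writer, yellow}
V = 17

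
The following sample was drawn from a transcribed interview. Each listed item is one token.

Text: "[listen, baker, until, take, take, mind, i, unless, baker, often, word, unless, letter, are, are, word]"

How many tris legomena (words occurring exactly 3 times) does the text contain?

0

Frequencies: baker:2, take:2, unless:2, word:2, are:2, listen:1, until:1, mind:1, i:1, often:1, letter:1
Words with frequency 3: (none)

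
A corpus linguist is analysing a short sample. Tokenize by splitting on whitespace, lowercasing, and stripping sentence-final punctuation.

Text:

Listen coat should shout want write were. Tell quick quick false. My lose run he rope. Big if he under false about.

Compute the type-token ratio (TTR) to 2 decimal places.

N = 22 tokens, V = 19 types.
TTR = V / N = 19 / 22 = 0.86

0.86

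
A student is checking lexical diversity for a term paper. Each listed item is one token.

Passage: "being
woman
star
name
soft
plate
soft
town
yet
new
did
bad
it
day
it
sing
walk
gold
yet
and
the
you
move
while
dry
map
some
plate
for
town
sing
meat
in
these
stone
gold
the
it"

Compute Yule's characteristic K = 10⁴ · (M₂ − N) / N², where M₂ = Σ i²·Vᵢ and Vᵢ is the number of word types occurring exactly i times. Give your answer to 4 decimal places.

138.5042

Frequencies: it:3, soft:2, plate:2, town:2, yet:2, sing:2, gold:2, the:2, being:1, woman:1, star:1, name:1, new:1, did:1, bad:1, day:1, walk:1, and:1, you:1, move:1, … (9 more, each freq 1)
N = 38. Frequency spectrum: V_1=21, V_2=7, V_3=1
M₂ = 1²·21 + 2²·7 + 3²·1 = 58
K = 10000 × (58 − 38) / 38² = 138.5042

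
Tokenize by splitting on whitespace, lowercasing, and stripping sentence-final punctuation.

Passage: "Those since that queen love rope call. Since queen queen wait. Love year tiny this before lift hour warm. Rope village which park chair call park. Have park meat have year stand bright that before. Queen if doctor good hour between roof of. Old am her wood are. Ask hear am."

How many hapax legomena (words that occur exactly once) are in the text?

24

Frequencies: queen:4, park:3, since:2, that:2, love:2, rope:2, call:2, year:2, before:2, hour:2, have:2, am:2, those:1, wait:1, tiny:1, this:1, lift:1, warm:1, village:1, which:1, … (16 more, each freq 1)
Hapax (freq=1): are, ask, between, bright, chair, doctor, good, hear, her, if, lift, meat, of, old, roof, stand, this, those, tiny, village, wait, warm, which, wood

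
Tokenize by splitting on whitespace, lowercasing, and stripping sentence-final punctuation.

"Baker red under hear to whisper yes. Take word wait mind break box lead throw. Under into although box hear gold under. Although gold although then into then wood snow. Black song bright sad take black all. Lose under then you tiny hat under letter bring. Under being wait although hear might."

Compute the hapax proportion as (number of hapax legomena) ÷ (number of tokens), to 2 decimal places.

Frequencies: under:6, although:4, hear:3, then:3, take:2, wait:2, box:2, into:2, gold:2, black:2, baker:1, red:1, to:1, whisper:1, yes:1, word:1, mind:1, break:1, lead:1, throw:1, … (14 more, each freq 1)
Hapax count = 24; token count = 52.
Ratio = 24 / 52 = 0.46

0.46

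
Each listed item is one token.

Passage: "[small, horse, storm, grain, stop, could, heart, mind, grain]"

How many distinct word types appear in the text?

Distinct types: {could, grain, heart, horse, mind, small, stop, storm}
V = 8

8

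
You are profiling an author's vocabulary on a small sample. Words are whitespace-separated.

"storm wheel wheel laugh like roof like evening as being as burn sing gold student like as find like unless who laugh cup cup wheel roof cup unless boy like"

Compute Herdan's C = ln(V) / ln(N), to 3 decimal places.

N = 30, V = 17.
ln(V) = 2.833213, ln(N) = 3.401197
C = 2.833213 / 3.401197 = 0.833

0.833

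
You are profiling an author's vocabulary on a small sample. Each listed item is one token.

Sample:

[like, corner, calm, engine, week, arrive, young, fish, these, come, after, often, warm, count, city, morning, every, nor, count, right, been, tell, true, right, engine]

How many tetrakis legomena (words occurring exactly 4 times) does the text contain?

Frequencies: engine:2, count:2, right:2, like:1, corner:1, calm:1, week:1, arrive:1, young:1, fish:1, these:1, come:1, after:1, often:1, warm:1, city:1, morning:1, every:1, nor:1, been:1, … (2 more, each freq 1)
Words with frequency 4: (none)

0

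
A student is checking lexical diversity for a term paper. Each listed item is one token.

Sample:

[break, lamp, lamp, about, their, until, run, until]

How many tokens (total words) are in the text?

Tokens: break, lamp, lamp, about, their, until, run, until
N = 8

8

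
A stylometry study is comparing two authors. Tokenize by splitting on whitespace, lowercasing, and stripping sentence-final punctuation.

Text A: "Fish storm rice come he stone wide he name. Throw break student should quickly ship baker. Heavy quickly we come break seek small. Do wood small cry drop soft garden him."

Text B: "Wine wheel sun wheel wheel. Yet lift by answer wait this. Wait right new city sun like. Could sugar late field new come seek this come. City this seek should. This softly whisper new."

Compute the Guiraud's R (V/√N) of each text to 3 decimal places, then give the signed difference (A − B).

0.897

A: V=26, N=31, R=4.670
B: V=22, N=34, R=3.773
Difference = 4.670 − 3.773 = 0.897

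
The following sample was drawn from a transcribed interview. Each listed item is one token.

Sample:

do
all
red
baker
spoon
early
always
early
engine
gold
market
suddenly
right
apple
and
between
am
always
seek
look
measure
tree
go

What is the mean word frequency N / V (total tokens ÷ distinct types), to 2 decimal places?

N = 23 tokens, V = 21 types.
Mean frequency = N / V = 23 / 21 = 1.10

1.10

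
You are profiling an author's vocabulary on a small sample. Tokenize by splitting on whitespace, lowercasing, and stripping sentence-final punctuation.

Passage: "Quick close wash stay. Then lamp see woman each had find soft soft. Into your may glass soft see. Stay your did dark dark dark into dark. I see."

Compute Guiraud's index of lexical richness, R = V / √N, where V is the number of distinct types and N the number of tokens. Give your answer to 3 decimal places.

N = 29, V = 19.
√N = 5.385165
R = 19 / 5.385165 = 3.528

3.528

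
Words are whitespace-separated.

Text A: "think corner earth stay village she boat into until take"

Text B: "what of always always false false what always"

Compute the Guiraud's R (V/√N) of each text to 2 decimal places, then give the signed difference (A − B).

1.75

A: V=10, N=10, R=3.16
B: V=4, N=8, R=1.41
Difference = 3.16 − 1.41 = 1.75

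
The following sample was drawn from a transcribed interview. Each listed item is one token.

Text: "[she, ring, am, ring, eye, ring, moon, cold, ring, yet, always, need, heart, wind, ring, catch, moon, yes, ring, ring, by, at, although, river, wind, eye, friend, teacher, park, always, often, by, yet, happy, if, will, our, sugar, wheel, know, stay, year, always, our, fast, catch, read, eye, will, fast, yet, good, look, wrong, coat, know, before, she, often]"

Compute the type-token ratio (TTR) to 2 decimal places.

N = 59 tokens, V = 37 types.
TTR = V / N = 37 / 59 = 0.63

0.63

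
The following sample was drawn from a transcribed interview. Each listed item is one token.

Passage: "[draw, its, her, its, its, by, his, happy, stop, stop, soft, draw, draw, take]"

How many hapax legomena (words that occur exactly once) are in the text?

6

Frequencies: draw:3, its:3, stop:2, her:1, by:1, his:1, happy:1, soft:1, take:1
Hapax (freq=1): by, happy, her, his, soft, take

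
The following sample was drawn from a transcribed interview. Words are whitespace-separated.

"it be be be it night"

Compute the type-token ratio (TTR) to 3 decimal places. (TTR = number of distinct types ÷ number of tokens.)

0.500

N = 6 tokens, V = 3 types.
TTR = V / N = 3 / 6 = 0.500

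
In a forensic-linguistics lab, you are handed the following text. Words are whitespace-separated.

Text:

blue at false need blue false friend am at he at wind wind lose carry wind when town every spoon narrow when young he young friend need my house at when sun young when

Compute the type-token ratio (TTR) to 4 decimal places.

N = 34 tokens, V = 19 types.
TTR = V / N = 19 / 34 = 0.5588

0.5588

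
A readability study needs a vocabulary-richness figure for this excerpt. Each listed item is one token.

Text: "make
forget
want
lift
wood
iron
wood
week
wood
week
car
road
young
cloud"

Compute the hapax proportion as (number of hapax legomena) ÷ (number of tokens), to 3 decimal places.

0.643

Frequencies: wood:3, week:2, make:1, forget:1, want:1, lift:1, iron:1, car:1, road:1, young:1, cloud:1
Hapax count = 9; token count = 14.
Ratio = 9 / 14 = 0.643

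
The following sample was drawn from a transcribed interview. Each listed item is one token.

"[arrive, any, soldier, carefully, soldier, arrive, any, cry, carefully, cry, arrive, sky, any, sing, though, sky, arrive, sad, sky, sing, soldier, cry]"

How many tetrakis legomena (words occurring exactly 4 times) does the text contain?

Frequencies: arrive:4, any:3, soldier:3, cry:3, sky:3, carefully:2, sing:2, though:1, sad:1
Words with frequency 4: arrive

1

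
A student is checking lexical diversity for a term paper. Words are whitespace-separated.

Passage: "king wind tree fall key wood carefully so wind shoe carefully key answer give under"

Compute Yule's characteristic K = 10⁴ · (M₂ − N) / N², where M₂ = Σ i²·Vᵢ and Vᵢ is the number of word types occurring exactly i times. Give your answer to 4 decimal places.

Frequencies: wind:2, key:2, carefully:2, king:1, tree:1, fall:1, wood:1, so:1, shoe:1, answer:1, give:1, under:1
N = 15. Frequency spectrum: V_1=9, V_2=3
M₂ = 1²·9 + 2²·3 = 21
K = 10000 × (21 − 15) / 15² = 266.6667

266.6667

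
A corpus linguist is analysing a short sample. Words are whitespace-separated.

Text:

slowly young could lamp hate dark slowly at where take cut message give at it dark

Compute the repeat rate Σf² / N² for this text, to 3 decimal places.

0.086

Frequencies: slowly:2, dark:2, at:2, young:1, could:1, lamp:1, hate:1, where:1, take:1, cut:1, message:1, give:1, it:1
Σf² = 22; N² = 256
Repeat rate = 22 / 256 = 0.086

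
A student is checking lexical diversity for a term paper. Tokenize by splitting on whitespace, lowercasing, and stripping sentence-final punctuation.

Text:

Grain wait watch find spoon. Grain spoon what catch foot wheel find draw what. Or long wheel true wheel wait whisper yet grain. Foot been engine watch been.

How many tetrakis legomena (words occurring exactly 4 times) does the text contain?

0

Frequencies: grain:3, wheel:3, wait:2, watch:2, find:2, spoon:2, what:2, foot:2, been:2, catch:1, draw:1, or:1, long:1, true:1, whisper:1, yet:1, engine:1
Words with frequency 4: (none)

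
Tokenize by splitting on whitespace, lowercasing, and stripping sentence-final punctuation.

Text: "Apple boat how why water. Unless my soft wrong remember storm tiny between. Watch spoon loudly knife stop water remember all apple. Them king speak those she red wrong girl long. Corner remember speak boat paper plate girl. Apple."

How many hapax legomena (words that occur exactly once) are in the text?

23

Frequencies: apple:3, remember:3, boat:2, water:2, wrong:2, speak:2, girl:2, how:1, why:1, unless:1, my:1, soft:1, storm:1, tiny:1, between:1, watch:1, spoon:1, loudly:1, knife:1, stop:1, … (10 more, each freq 1)
Hapax (freq=1): all, between, corner, how, king, knife, long, loudly, my, paper, plate, red, she, soft, spoon, stop, storm, them, those, tiny, unless, watch, why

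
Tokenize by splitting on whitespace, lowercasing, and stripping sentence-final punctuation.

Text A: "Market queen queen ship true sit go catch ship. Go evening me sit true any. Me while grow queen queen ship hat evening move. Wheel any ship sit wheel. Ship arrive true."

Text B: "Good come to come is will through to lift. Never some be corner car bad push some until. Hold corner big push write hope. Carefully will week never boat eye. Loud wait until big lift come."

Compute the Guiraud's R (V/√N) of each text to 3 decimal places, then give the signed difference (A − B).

A: V=16, N=32, R=2.828
B: V=25, N=36, R=4.167
Difference = 2.828 − 4.167 = -1.339

-1.339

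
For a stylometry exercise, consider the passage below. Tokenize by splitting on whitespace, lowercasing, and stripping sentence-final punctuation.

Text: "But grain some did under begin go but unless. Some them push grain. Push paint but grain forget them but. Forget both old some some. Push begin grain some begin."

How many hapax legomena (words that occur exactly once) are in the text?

7

Frequencies: some:5, but:4, grain:4, begin:3, push:3, them:2, forget:2, did:1, under:1, go:1, unless:1, paint:1, both:1, old:1
Hapax (freq=1): both, did, go, old, paint, under, unless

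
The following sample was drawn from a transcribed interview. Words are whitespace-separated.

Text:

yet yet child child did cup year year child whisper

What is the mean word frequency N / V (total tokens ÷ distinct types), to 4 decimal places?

N = 10 tokens, V = 6 types.
Mean frequency = N / V = 10 / 6 = 1.6667

1.6667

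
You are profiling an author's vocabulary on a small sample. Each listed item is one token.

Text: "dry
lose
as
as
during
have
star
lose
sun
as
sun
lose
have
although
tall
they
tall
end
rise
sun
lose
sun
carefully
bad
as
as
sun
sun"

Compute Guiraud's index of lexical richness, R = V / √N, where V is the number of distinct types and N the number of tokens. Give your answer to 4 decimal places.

2.6458

N = 28, V = 14.
√N = 5.291503
R = 14 / 5.291503 = 2.6458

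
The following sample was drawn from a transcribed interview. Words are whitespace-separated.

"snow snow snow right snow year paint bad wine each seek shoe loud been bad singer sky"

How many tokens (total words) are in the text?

17

Tokens: snow, snow, snow, right, snow, year, paint, bad, wine, each, seek, shoe, loud, been, bad, singer, sky
N = 17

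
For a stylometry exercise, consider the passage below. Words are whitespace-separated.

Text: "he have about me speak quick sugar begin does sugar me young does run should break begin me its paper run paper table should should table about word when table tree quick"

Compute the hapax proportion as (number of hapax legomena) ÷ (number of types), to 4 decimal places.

Frequencies: me:3, should:3, table:3, about:2, quick:2, sugar:2, begin:2, does:2, run:2, paper:2, he:1, have:1, speak:1, young:1, break:1, its:1, word:1, when:1, tree:1
Hapax count = 9; type count = 19.
Ratio = 9 / 19 = 0.4737

0.4737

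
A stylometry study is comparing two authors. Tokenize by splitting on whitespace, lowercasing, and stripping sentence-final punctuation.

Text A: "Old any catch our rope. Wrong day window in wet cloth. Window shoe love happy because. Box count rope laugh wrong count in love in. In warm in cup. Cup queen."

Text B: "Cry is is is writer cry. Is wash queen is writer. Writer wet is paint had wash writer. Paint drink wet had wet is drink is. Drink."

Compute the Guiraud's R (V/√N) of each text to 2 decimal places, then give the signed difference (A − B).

A: V=21, N=31, R=3.77
B: V=9, N=27, R=1.73
Difference = 3.77 − 1.73 = 2.04

2.04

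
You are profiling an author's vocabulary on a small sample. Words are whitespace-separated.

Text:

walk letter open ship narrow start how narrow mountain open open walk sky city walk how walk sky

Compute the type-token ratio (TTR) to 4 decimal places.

0.5556

N = 18 tokens, V = 10 types.
TTR = V / N = 10 / 18 = 0.5556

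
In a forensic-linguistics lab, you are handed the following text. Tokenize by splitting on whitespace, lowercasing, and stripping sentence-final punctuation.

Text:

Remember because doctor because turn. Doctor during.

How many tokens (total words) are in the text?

Tokens: remember, because, doctor, because, turn, doctor, during
N = 7

7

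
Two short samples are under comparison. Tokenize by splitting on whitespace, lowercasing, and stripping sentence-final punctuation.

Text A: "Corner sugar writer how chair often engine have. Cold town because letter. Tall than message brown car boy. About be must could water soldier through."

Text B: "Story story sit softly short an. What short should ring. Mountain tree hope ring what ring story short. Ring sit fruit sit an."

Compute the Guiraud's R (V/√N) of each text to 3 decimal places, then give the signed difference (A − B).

A: V=25, N=25, R=5.000
B: V=12, N=23, R=2.502
Difference = 5.000 − 2.502 = 2.498

2.498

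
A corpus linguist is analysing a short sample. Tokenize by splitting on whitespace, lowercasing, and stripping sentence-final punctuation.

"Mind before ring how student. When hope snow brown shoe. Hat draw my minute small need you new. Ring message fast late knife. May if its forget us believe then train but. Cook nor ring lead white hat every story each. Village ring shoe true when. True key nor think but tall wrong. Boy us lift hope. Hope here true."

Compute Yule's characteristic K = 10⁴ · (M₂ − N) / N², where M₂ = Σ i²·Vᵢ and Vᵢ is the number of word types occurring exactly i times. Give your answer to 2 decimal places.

Frequencies: ring:4, hope:3, true:3, when:2, shoe:2, hat:2, us:2, but:2, nor:2, mind:1, before:1, how:1, student:1, snow:1, brown:1, draw:1, my:1, minute:1, small:1, need:1, … (27 more, each freq 1)
N = 60. Frequency spectrum: V_1=38, V_2=6, V_3=2, V_4=1
M₂ = 1²·38 + 2²·6 + 3²·2 + 4²·1 = 96
K = 10000 × (96 − 60) / 60² = 100.00

100.00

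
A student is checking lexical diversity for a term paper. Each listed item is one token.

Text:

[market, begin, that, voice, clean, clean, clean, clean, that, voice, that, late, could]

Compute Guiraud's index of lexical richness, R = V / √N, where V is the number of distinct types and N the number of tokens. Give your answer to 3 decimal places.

N = 13, V = 7.
√N = 3.605551
R = 7 / 3.605551 = 1.941

1.941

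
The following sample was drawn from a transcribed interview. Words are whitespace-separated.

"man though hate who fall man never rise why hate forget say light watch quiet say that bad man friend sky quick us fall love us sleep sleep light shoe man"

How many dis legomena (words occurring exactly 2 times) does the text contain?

Frequencies: man:4, hate:2, fall:2, say:2, light:2, us:2, sleep:2, though:1, who:1, never:1, rise:1, why:1, forget:1, watch:1, quiet:1, that:1, bad:1, friend:1, sky:1, quick:1, … (2 more, each freq 1)
Words with frequency 2: fall, hate, light, say, sleep, us

6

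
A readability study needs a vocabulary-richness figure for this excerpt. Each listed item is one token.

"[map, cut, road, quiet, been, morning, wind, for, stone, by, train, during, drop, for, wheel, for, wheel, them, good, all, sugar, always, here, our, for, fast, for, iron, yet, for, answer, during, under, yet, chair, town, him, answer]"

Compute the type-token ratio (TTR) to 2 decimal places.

N = 38 tokens, V = 29 types.
TTR = V / N = 29 / 38 = 0.76

0.76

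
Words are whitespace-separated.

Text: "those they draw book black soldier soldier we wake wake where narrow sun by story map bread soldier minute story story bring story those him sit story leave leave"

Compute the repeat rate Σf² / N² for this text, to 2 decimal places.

Frequencies: story:5, soldier:3, those:2, wake:2, leave:2, they:1, draw:1, book:1, black:1, we:1, where:1, narrow:1, sun:1, by:1, map:1, bread:1, minute:1, bring:1, him:1, sit:1
Σf² = 61; N² = 841
Repeat rate = 61 / 841 = 0.07

0.07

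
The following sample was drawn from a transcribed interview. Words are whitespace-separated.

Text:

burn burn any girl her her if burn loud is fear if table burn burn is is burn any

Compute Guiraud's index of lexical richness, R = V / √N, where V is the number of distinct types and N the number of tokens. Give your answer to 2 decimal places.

N = 19, V = 9.
√N = 4.358899
R = 9 / 4.358899 = 2.06

2.06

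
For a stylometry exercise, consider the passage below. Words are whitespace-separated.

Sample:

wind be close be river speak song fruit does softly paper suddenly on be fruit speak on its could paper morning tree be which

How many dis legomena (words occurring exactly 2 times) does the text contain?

Frequencies: be:4, speak:2, fruit:2, paper:2, on:2, wind:1, close:1, river:1, song:1, does:1, softly:1, suddenly:1, its:1, could:1, morning:1, tree:1, which:1
Words with frequency 2: fruit, on, paper, speak

4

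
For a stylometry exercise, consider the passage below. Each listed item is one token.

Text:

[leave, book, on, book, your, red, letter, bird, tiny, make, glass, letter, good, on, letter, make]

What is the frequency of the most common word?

3

Frequencies: letter:3, book:2, on:2, make:2, leave:1, your:1, red:1, bird:1, tiny:1, glass:1, good:1
Most common: 'letter' with frequency 3.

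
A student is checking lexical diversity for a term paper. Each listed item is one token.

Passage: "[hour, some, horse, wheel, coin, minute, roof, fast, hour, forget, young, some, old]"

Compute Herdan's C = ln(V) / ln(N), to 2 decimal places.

N = 13, V = 11.
ln(V) = 2.397895, ln(N) = 2.564949
C = 2.397895 / 2.564949 = 0.93

0.93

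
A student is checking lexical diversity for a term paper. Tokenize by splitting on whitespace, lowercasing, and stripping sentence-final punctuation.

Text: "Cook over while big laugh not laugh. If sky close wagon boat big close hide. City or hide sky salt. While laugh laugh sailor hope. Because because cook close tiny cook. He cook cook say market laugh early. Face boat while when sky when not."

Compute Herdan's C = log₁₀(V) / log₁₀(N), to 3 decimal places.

0.846

N = 45, V = 25.
log₁₀(V) = 1.397940, log₁₀(N) = 1.653213
C = 1.397940 / 1.653213 = 0.846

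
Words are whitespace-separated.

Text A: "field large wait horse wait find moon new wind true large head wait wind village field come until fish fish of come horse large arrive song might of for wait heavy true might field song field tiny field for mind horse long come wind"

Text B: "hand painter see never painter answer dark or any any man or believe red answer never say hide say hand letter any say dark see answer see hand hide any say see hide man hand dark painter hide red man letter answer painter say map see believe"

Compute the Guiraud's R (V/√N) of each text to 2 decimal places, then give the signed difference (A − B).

1.28

A: V=23, N=44, R=3.47
B: V=15, N=47, R=2.19
Difference = 3.47 − 2.19 = 1.28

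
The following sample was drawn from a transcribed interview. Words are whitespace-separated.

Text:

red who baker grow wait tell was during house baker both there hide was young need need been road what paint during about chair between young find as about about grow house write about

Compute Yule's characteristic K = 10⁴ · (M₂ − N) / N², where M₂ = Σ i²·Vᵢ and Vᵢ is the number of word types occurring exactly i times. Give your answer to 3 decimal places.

Frequencies: about:4, baker:2, grow:2, was:2, during:2, house:2, young:2, need:2, red:1, who:1, wait:1, tell:1, both:1, there:1, hide:1, been:1, road:1, what:1, paint:1, chair:1, … (4 more, each freq 1)
N = 34. Frequency spectrum: V_1=16, V_2=7, V_4=1
M₂ = 1²·16 + 2²·7 + 4²·1 = 60
K = 10000 × (60 − 34) / 34² = 224.913

224.913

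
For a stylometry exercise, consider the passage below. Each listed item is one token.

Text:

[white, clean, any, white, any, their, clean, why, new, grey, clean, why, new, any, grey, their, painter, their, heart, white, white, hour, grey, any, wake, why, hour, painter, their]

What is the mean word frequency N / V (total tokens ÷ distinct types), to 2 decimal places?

2.64

N = 29 tokens, V = 11 types.
Mean frequency = N / V = 29 / 11 = 2.64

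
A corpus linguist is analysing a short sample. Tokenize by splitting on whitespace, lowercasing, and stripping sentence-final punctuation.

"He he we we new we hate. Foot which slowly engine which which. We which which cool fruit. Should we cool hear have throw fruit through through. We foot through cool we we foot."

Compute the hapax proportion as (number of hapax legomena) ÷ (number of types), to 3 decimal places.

Frequencies: we:8, which:5, foot:3, cool:3, through:3, he:2, fruit:2, new:1, hate:1, slowly:1, engine:1, should:1, hear:1, have:1, throw:1
Hapax count = 8; type count = 15.
Ratio = 8 / 15 = 0.533

0.533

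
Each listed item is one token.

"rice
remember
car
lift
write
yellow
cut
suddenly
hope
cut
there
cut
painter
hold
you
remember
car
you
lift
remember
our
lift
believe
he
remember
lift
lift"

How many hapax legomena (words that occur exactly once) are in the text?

11

Frequencies: lift:5, remember:4, cut:3, car:2, you:2, rice:1, write:1, yellow:1, suddenly:1, hope:1, there:1, painter:1, hold:1, our:1, believe:1, he:1
Hapax (freq=1): believe, he, hold, hope, our, painter, rice, suddenly, there, write, yellow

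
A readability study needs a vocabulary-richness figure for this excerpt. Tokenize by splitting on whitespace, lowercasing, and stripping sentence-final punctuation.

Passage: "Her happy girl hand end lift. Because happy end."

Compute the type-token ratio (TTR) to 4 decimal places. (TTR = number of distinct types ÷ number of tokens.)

N = 9 tokens, V = 7 types.
TTR = V / N = 7 / 9 = 0.7778

0.7778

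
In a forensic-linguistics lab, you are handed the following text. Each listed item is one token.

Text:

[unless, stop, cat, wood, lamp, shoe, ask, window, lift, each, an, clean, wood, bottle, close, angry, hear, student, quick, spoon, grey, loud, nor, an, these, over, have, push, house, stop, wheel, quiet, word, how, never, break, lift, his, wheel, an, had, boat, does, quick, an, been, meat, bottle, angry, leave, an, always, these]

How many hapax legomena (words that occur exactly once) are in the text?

32

Frequencies: an:5, stop:2, wood:2, lift:2, bottle:2, angry:2, quick:2, these:2, wheel:2, unless:1, cat:1, lamp:1, shoe:1, ask:1, window:1, each:1, clean:1, close:1, hear:1, student:1, … (21 more, each freq 1)
Hapax (freq=1): always, ask, been, boat, break, cat, clean, close, does, each, grey, had, have, hear, his, house, how, lamp, leave, loud, meat, never, nor, over, push, quiet, shoe, spoon, student, unless, window, word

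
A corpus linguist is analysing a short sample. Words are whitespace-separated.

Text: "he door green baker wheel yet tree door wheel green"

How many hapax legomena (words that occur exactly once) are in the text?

Frequencies: door:2, green:2, wheel:2, he:1, baker:1, yet:1, tree:1
Hapax (freq=1): baker, he, tree, yet

4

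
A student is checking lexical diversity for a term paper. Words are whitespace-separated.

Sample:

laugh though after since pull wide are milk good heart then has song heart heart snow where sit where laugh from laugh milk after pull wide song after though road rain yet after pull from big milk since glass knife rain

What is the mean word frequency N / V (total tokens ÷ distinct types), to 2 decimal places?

N = 41 tokens, V = 23 types.
Mean frequency = N / V = 41 / 23 = 1.78

1.78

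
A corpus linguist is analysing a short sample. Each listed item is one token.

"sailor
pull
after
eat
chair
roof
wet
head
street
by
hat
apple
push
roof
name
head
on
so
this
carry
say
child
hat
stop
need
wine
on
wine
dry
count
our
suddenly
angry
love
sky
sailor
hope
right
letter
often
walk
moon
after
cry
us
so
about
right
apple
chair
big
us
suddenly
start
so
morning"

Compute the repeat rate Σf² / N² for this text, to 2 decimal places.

0.03

Frequencies: so:3, sailor:2, after:2, chair:2, roof:2, head:2, hat:2, apple:2, on:2, wine:2, suddenly:2, right:2, us:2, pull:1, eat:1, wet:1, street:1, by:1, push:1, name:1, … (22 more, each freq 1)
Σf² = 86; N² = 3136
Repeat rate = 86 / 3136 = 0.03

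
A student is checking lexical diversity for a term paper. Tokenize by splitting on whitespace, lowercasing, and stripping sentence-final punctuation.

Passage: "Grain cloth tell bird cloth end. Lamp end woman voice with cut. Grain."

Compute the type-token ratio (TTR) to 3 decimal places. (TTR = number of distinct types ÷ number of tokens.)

0.769

N = 13 tokens, V = 10 types.
TTR = V / N = 10 / 13 = 0.769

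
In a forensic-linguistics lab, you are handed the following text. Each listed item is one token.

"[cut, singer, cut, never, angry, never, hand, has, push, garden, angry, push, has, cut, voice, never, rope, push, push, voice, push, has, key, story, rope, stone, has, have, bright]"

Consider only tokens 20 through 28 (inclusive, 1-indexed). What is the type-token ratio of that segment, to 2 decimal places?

Segment tokens 20–28: voice, push, has, key, story, rope, stone, has, have
Segment N = 9, segment V = 8.
TTR = 8 / 9 = 0.89

0.89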